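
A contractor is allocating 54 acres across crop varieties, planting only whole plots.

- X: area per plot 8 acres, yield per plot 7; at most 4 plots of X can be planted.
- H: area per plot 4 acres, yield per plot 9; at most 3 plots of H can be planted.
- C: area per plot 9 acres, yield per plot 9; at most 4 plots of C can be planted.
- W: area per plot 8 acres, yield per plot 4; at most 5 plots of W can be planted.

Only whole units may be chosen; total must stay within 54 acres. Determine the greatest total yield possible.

66

3×X, 3×H, and 2×C: area 54 ≤ 54, yield 3·7 + 3·9 + 2·9 = 66.
4×X, 3×H, and 1×C: area 53 ≤ 54, yield 4·7 + 3·9 + 1·9 = 64.
Best is 66.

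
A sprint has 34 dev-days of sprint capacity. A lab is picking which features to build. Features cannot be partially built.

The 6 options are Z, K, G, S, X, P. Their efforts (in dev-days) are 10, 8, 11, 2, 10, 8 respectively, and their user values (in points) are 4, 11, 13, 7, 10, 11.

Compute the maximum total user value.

Allowing fractional choices, the relaxed optimum would be about 47.0, but features are indivisible.
K + G + S + X: effort 8 + 11 + 2 + 10 = 31 ≤ 34, user value 11 + 13 + 7 + 10 = 41.
K + G + S + P: effort 8 + 11 + 2 + 8 = 29 ≤ 34, user value 11 + 13 + 7 + 11 = 42.
Best is K, G, S, and P with total user value 42.

42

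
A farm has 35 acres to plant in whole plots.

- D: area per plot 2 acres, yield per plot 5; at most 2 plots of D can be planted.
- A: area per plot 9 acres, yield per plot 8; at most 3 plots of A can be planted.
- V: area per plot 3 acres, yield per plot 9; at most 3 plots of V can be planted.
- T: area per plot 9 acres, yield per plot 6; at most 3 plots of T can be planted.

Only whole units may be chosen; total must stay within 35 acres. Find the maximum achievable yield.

This is a bounded integer knapsack.
2×D, 1×A, 3×V, and 1×T: area 31 ≤ 35, yield 2·5 + 1·8 + 3·9 + 1·6 = 51.
2×D, 2×A, and 3×V: area 31 ≤ 35, yield 2·5 + 2·8 + 3·9 = 53.
Best is 53.

53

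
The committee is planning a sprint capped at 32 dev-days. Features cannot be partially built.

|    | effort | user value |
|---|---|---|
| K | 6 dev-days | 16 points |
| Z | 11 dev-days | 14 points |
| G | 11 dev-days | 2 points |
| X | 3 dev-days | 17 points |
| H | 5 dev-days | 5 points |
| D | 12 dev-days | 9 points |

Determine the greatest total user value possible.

56

This is a 0-1 knapsack instance.
Allowing fractional choices, the relaxed optimum would be about 57.2, but features are indivisible.
K + Z + X + D: effort 6 + 11 + 3 + 12 = 32 ≤ 32, user value 16 + 14 + 17 + 9 = 56.
K + Z + X + H: effort 6 + 11 + 3 + 5 = 25 ≤ 32, user value 16 + 14 + 17 + 5 = 52.
Best is K, Z, X, and D with total user value 56.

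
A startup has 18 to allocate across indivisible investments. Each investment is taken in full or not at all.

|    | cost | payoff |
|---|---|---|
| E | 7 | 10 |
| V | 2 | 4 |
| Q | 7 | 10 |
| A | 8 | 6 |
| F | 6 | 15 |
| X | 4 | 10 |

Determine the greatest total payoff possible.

Treat it as a binary knapsack problem.
Allowing fractional choices, the relaxed optimum would be about 37.6, but investments are indivisible.
E + F + X: cost 7 + 6 + 4 = 17 ≤ 18, payoff 10 + 15 + 10 = 35.
A + F + X: cost 8 + 6 + 4 = 18 ≤ 18, payoff 6 + 15 + 10 = 31.
Q + F + X: cost 7 + 6 + 4 = 17 ≤ 18, payoff 10 + 15 + 10 = 35.
The maximum payoff is 35; one optimal choice is E, F, and X.

35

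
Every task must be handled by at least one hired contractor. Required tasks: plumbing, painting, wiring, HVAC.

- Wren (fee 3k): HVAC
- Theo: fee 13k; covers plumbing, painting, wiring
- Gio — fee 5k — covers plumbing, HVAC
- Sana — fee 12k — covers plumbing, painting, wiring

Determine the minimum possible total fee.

This is an integer covering problem.
The greedy cost-per-new-task heuristic would pick Gio and Sana for 17, but a cheaper cover exists.
Choose Wren and Sana: together they cover plumbing, painting, wiring, HVAC — every task.
Total fee: 3 + 12 = 15.
No cover costs less than 15.

15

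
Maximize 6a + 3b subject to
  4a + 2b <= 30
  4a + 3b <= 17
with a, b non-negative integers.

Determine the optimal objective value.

The continuous relaxation peaks at (4.25, 0) with value 25.50; rounding to a feasible lattice point costs some objective.
(a,b)=(4,0): 4·4+2·0=16≤30, 4·4+3·0=16≤17, objective 24.
(a,b)=(3,1): 4·3+2·1=14≤30, 4·3+3·1=15≤17, objective 21.
(a,b)=(3,0): 4·3+2·0=12≤30, 4·3+3·0=12≤17, objective 18.
Maximum is 24 at (a,b)=(4,0).

24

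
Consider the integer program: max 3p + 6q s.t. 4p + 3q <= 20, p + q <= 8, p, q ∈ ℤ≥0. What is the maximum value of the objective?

36

(p,q)=(0,6) is feasible, giving 36.
(p,q)=(1,5) is feasible, giving 33.
(p,q)=(0,5) is feasible, giving 30.
Maximum is 36 at (p,q)=(0,6).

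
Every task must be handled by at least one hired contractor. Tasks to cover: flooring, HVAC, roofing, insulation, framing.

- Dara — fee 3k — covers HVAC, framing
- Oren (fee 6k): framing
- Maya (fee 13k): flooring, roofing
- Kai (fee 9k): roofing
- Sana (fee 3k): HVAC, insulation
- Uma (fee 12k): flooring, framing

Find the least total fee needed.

19

Choose Dara, Maya, and Sana: together they cover flooring, HVAC, roofing, insulation, framing — every task.
Total fee: 3 + 13 + 3 = 19.
No cover costs less than 19.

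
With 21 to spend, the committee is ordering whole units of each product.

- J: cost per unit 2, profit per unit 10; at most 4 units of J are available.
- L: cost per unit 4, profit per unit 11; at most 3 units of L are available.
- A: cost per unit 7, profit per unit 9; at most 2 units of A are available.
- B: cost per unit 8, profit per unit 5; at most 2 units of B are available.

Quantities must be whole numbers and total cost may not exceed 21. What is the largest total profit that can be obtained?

73

This is a bounded integer knapsack.
Take 4×J and 3×L: cost 20 ≤ 21, profit 4·10 + 3·11 = 73.
J has the best ratio (10/2) and is taken to its limit of 4; remaining capacity is filled optimally with the others.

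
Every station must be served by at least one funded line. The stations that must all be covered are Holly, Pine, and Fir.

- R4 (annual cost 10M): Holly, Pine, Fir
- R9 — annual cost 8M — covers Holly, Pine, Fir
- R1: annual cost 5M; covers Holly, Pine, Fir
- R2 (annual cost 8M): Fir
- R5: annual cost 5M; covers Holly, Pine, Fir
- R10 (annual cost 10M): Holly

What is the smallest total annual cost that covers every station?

R1 alone covers Holly, Pine, Fir — every station.
Total annual cost: 5.

5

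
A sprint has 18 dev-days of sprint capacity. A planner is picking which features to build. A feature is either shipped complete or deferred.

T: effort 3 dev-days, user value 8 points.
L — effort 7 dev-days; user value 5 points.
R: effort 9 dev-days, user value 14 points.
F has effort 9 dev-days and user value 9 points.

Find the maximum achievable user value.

23

Allowing fractional choices, the relaxed optimum would be about 28.0, but features are indivisible.
T + R: effort 3 + 9 = 12 ≤ 18, user value 8 + 14 = 22.
R + F: effort 9 + 9 = 18 ≤ 18, user value 14 + 9 = 23.
Best is R and F with total user value 23.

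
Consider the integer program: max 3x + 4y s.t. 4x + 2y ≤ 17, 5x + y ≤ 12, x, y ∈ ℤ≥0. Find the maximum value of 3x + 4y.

32

(x,y)=(0,8): 4·0+2·8=16≤17, 5·0+1·8=8≤12, objective 32.
(x,y)=(0,7): 4·0+2·7=14≤17, 5·0+1·7=7≤12, objective 28.
The best lattice point is (0,8), giving 32.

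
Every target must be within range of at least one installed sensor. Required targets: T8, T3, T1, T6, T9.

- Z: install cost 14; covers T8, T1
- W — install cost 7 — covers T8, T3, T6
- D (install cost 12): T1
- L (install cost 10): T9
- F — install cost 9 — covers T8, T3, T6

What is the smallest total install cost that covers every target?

29

Choose W, D, and L: together they cover T8, T3, T1, T6, T9 — every target.
Total install cost: 7 + 12 + 10 = 29.
No cover costs less than 29.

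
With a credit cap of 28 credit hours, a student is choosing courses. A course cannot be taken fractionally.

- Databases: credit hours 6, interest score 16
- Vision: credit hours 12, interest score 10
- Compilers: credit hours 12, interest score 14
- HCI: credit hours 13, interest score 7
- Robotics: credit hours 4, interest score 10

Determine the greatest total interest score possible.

40

Allowing fractional choices, the relaxed optimum would be about 45.0, but courses are indivisible.
Databases + Compilers + Robotics: credit hours 6 + 12 + 4 = 22 ≤ 28, interest score 16 + 14 + 10 = 40.
Databases + Vision + Robotics: credit hours 6 + 12 + 4 = 22 ≤ 28, interest score 16 + 10 + 10 = 36.
Best is Databases, Compilers, and Robotics with total interest score 40.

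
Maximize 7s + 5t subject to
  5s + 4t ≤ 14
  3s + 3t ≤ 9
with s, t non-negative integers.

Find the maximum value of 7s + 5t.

19

The continuous relaxation peaks at (2.8, 0) with value 19.60; rounding to a feasible lattice point costs some objective.
(s,t)=(2,1): 5·2+4·1=14≤14, 3·2+3·1=9≤9, objective 19.
(s,t)=(1,2): 5·1+4·2=13≤14, 3·1+3·2=9≤9, objective 17.
(s,t)=(2,0): 5·2+4·0=10≤14, 3·2+3·0=6≤9, objective 14.
Maximum is 19 at (s,t)=(2,1).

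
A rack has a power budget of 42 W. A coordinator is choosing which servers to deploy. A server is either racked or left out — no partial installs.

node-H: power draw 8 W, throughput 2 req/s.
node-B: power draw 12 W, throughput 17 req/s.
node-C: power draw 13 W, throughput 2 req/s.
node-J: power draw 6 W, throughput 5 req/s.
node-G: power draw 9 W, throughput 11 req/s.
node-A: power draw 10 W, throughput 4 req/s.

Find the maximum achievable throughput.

37

Treat it as a binary knapsack problem.
Allowing fractional choices, the relaxed optimum would be about 38.2, but servers are indivisible.
node-H + node-B + node-J + node-G: power draw 8 + 12 + 6 + 9 = 35 ≤ 42, throughput 2 + 17 + 5 + 11 = 35.
node-B + node-J + node-G + node-A: power draw 12 + 6 + 9 + 10 = 37 ≤ 42, throughput 17 + 5 + 11 + 4 = 37.
node-B + node-C + node-J + node-G: power draw 12 + 13 + 6 + 9 = 40 ≤ 42, throughput 17 + 2 + 5 + 11 = 35.
Best is node-B, node-J, node-G, and node-A with total throughput 37.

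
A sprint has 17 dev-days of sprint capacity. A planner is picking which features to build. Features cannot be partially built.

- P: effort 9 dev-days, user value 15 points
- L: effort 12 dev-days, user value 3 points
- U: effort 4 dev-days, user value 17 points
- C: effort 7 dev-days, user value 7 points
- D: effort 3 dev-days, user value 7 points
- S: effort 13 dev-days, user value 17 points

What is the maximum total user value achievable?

39

P + U: effort 9 + 4 = 13 ≤ 17, user value 15 + 17 = 32.
U + S: effort 4 + 13 = 17 ≤ 17, user value 17 + 17 = 34.
P + U + D: effort 9 + 4 + 3 = 16 ≤ 17, user value 15 + 17 + 7 = 39.
Best is P, U, and D with total user value 39.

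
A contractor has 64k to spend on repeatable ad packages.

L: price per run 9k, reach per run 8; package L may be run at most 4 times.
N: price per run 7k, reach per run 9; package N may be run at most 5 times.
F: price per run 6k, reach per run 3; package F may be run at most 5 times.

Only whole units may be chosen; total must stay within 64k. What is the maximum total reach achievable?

3×L and 5×N: price 62 ≤ 64, reach 3·8 + 5·9 = 69.
4×L and 4×N: price 64 ≤ 64, reach 4·8 + 4·9 = 68.
Best is 69.

69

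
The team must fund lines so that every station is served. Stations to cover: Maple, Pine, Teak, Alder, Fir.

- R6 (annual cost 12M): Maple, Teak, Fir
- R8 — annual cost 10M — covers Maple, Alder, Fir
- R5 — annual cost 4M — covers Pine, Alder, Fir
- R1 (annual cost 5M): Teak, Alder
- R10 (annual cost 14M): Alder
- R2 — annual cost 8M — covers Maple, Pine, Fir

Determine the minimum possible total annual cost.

The greedy cost-per-new-station heuristic would pick R5, R1, and R2 for 17, but a cheaper cover exists.
Choose R1 and R2: together they cover Maple, Pine, Teak, Alder, Fir — every station.
Total annual cost: 5 + 8 = 13.
No cover costs less than 13.

13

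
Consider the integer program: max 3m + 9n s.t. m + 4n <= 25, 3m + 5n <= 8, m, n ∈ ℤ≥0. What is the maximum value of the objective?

12

Relaxing integrality, the LP optimum is 14.40 at (m,n) = (0, 1.6), which is not an integer point.
(m,n)=(1,1): 1·1+4·1=5≤25, 3·1+5·1=8≤8, objective 12.
(m,n)=(0,1): 1·0+4·1=4≤25, 3·0+5·1=5≤8, objective 9.
(m,n)=(2,0): 1·2+4·0=2≤25, 3·2+5·0=6≤8, objective 6.
The best lattice point is (1,1), giving 12.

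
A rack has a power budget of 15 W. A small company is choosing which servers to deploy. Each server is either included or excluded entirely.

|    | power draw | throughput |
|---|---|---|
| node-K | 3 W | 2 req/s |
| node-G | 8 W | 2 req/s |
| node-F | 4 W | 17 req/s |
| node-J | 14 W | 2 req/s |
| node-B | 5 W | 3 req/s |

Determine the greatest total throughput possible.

22

node-K + node-F + node-B: power draw 3 + 4 + 5 = 12 ≤ 15, throughput 2 + 17 + 3 = 22.
node-F + node-B: power draw 4 + 5 = 9 ≤ 15, throughput 17 + 3 = 20.
node-K + node-G + node-F: power draw 3 + 8 + 4 = 15 ≤ 15, throughput 2 + 2 + 17 = 21.
Best is node-K, node-F, and node-B with total throughput 22.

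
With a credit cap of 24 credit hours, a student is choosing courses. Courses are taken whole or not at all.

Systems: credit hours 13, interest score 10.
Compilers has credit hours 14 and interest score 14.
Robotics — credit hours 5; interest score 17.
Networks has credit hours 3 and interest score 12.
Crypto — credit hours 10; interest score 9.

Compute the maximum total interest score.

This is an integer program with binary decision variables.
Allowing fractional choices, the relaxed optimum would be about 44.8, but courses are indivisible.
Robotics + Networks + Crypto: credit hours 5 + 3 + 10 = 18 ≤ 24, interest score 17 + 12 + 9 = 38.
Systems + Robotics + Networks: credit hours 13 + 5 + 3 = 21 ≤ 24, interest score 10 + 17 + 12 = 39.
Compilers + Robotics + Networks: credit hours 14 + 5 + 3 = 22 ≤ 24, interest score 14 + 17 + 12 = 43.
Best is Compilers, Robotics, and Networks with total interest score 43.

43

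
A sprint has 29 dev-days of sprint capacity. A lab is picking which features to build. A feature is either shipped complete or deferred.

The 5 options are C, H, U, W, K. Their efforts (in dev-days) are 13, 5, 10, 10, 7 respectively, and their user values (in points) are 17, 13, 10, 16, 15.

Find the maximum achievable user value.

46

This is an integer program with binary decision variables.
C + H + K: effort 13 + 5 + 7 = 25 ≤ 29, user value 17 + 13 + 15 = 45.
C + H + W: effort 13 + 5 + 10 = 28 ≤ 29, user value 17 + 13 + 16 = 46.
Best is C, H, and W with total user value 46.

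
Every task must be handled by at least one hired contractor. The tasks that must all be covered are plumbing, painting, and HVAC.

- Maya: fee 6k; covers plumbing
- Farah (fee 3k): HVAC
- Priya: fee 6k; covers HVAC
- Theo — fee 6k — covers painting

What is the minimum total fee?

Choose Maya, Farah, and Theo: together they cover plumbing, painting, HVAC — every task.
Total fee: 6 + 3 + 6 = 15.
No cover costs less than 15.

15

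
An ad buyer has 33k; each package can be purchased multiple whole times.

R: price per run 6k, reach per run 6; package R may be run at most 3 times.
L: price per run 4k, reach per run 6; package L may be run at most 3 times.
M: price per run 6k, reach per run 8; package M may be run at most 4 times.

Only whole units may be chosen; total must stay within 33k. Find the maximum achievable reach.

44

L has the best ratio (6/4); taking only L gives at most 3×6 = 18 (stopped by the supply cap of 3).
Mixing does better — 2×L and 4×M: price 32 ≤ 33, reach 2·6 + 4·8 = 44.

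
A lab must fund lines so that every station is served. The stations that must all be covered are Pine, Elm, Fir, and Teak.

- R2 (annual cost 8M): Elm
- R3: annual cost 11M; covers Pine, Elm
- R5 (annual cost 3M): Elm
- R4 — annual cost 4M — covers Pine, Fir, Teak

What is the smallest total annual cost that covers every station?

7

Choose R5 and R4: together they cover Pine, Elm, Fir, Teak — every station.
Total annual cost: 3 + 4 = 7.
No cover costs less than 7.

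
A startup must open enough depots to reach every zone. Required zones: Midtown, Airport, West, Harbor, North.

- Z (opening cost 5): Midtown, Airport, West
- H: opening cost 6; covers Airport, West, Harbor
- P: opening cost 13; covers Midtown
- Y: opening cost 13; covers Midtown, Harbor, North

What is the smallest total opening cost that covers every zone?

The greedy cost-per-new-zone heuristic would pick Z, H, and Y for 24, but a cheaper cover exists.
Choose Z and Y: together they cover Midtown, Airport, West, Harbor, North — every zone.
Total opening cost: 5 + 13 = 18.
No cover costs less than 18.

18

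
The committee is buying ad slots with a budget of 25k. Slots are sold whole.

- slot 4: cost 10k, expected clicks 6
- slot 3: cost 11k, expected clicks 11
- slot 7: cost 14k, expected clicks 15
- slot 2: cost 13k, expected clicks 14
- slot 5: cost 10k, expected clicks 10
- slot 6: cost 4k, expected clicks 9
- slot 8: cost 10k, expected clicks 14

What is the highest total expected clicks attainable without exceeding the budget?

34

This is an integer program with binary decision variables.
slot 5 + slot 6 + slot 8: cost 10 + 4 + 10 = 24 ≤ 25, expected clicks 10 + 9 + 14 = 33.
slot 3 + slot 6 + slot 8: cost 11 + 4 + 10 = 25 ≤ 25, expected clicks 11 + 9 + 14 = 34.
slot 3 + slot 5 + slot 6: cost 11 + 10 + 4 = 25 ≤ 25, expected clicks 11 + 10 + 9 = 30.
Best is slot 3, slot 6, and slot 8 with total expected clicks 34.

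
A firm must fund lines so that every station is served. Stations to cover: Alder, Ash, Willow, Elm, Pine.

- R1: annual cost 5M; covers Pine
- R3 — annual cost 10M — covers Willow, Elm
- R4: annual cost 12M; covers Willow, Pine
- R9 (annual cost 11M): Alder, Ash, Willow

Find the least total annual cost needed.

This is an integer covering problem.
Choose R1, R3, and R9: together they cover Alder, Ash, Willow, Elm, Pine — every station.
Total annual cost: 5 + 10 + 11 = 26.
No cover costs less than 26.

26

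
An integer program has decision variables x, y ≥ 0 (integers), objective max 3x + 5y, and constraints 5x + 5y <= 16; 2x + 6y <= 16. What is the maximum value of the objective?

Relaxing integrality, the LP optimum is 14.40 at (x,y) = (0.8, 2.4), which is not an integer point.
(x,y)=(1,2): 5·1+5·2=15≤16, 2·1+6·2=14≤16, objective 13.
(x,y)=(2,1): 5·2+5·1=15≤16, 2·2+6·1=10≤16, objective 11.
(x,y)=(0,2): 5·0+5·2=10≤16, 2·0+6·2=12≤16, objective 10.
Maximum is 13 at (x,y)=(1,2).

13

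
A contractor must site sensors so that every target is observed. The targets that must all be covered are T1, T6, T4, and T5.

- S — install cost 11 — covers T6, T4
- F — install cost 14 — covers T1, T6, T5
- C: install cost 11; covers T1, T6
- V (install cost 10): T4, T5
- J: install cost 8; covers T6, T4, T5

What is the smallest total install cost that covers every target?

19

This is an integer covering problem.
Choose C and J: together they cover T1, T6, T4, T5 — every target.
Total install cost: 11 + 8 = 19.
No cover costs less than 19.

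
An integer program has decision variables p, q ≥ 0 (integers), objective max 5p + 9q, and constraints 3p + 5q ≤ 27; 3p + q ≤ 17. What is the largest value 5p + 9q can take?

47

The continuous relaxation peaks at (0, 5.4) with value 48.60; rounding to a feasible lattice point costs some objective.
(p,q)=(4,3) is feasible, giving 47.
(p,q)=(0,5) is feasible, giving 45.
(p,q)=(5,2) is feasible, giving 43.
No feasible integer point exceeds 47.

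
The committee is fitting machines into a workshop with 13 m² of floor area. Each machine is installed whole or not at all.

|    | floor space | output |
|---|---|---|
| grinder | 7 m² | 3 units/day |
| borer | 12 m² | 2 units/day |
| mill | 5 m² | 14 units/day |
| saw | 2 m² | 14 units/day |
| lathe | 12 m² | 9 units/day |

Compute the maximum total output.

Treat it as a binary knapsack problem.
Allowing fractional choices, the relaxed optimum would be about 32.5, but machines are indivisible.
mill + saw: floor space 5 + 2 = 7 ≤ 13, output 14 + 14 = 28.
grinder + mill: floor space 7 + 5 = 12 ≤ 13, output 3 + 14 = 17.
grinder + saw: floor space 7 + 2 = 9 ≤ 13, output 3 + 14 = 17.
Best is mill and saw with total output 28.

28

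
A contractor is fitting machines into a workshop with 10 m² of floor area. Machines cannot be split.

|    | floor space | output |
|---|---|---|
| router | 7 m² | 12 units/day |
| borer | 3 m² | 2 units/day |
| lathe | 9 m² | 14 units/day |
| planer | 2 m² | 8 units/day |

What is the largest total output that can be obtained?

20

Allowing fractional choices, the relaxed optimum would be about 21.6, but machines are indivisible.
router + planer: floor space 7 + 2 = 9 ≤ 10, output 12 + 8 = 20.
lathe: floor space 9 ≤ 10, output 14.
Best is router and planer with total output 20.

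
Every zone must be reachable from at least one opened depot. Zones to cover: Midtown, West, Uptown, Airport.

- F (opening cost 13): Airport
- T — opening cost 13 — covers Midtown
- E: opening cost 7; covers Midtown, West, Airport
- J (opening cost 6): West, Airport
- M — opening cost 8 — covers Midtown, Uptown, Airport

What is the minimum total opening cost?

14

The greedy cost-per-new-zone heuristic would pick E and M for 15, but a cheaper cover exists.
Choose J and M: together they cover Midtown, West, Uptown, Airport — every zone.
Total opening cost: 6 + 8 = 14.
No cover costs less than 14.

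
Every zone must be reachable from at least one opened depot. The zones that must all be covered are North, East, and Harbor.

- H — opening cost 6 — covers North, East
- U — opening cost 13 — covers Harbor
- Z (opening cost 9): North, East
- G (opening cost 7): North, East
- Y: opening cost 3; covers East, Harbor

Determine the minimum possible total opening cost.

Choose H and Y: together they cover North, East, Harbor — every zone.
Total opening cost: 6 + 3 = 9.
No cover costs less than 9.

9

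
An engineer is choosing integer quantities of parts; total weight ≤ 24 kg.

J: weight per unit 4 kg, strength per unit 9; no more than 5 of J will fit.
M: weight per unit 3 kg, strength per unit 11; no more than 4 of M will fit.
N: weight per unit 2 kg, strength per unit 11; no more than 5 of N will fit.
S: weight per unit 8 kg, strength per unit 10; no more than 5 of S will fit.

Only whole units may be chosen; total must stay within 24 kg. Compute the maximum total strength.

Take 4×M and 5×N: weight 22 ≤ 24, strength 4·11 + 5·11 = 99.
N has the best ratio (11/2) and is taken to its limit of 5; remaining capacity is filled optimally with the others.

99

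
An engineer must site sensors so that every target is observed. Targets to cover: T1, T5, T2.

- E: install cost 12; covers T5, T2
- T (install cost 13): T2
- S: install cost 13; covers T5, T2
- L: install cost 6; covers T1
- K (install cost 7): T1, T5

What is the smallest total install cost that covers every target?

This is a weighted set-cover instance.
The greedy cost-per-new-target heuristic would pick K and E for 19, but a cheaper cover exists.
Choose E and L: together they cover T1, T5, T2 — every target.
Total install cost: 12 + 6 = 18.
No cover costs less than 18.

18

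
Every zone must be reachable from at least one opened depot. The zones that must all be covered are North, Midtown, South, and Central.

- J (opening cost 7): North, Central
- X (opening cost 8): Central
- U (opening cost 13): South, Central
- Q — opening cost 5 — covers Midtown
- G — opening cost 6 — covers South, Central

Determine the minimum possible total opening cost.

Choose J, Q, and G: together they cover North, Midtown, South, Central — every zone.
Total opening cost: 7 + 5 + 6 = 18.

18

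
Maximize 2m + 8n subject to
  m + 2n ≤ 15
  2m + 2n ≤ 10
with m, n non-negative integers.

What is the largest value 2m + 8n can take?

(m,n)=(0,5): 1·0+2·5=10≤15, 2·0+2·5=10≤10, objective 40.
(m,n)=(1,4): 1·1+2·4=9≤15, 2·1+2·4=10≤10, objective 34.
The best lattice point is (0,5), giving 40.

40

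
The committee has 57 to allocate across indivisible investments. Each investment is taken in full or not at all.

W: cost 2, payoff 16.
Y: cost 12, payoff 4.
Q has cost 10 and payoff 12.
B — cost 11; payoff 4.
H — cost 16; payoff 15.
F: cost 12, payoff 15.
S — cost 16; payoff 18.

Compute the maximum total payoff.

76

Treat it as a binary knapsack problem.
Take W, Q, H, F, and S: cost 2 + 10 + 16 + 12 + 16 = 56 ≤ 57, payoff 16 + 12 + 15 + 15 + 18 = 76.
No other feasible combination does better.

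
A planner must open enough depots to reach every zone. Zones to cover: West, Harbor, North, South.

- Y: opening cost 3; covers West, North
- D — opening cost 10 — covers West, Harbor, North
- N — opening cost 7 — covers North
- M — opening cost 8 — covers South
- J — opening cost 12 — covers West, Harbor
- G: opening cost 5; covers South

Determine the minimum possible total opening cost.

The greedy cost-per-new-zone heuristic would pick Y, G, and D for 18, but a cheaper cover exists.
Choose D and G: together they cover West, Harbor, North, South — every zone.
Total opening cost: 10 + 5 = 15.
No cover costs less than 15.

15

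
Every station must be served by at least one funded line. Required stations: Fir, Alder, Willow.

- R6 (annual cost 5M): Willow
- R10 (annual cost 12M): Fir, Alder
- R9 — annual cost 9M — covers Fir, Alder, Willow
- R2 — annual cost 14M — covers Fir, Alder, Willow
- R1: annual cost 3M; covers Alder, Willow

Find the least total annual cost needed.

9

The greedy cost-per-new-station heuristic would pick R1 and R9 for 12, but a cheaper cover exists.
R9 alone covers Fir, Alder, Willow — every station.
Total annual cost: 9.
No cover costs less than 9.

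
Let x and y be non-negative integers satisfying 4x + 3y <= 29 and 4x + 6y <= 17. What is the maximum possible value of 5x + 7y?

20

Relaxing integrality, the LP optimum is 21.25 at (x,y) = (4.25, 0), which is not an integer point.
(x,y)=(4,0): 4·4+3·0=16≤29, 4·4+6·0=16≤17, objective 20.
(x,y)=(3,0): 4·3+3·0=12≤29, 4·3+6·0=12≤17, objective 15.
No feasible integer point exceeds 20.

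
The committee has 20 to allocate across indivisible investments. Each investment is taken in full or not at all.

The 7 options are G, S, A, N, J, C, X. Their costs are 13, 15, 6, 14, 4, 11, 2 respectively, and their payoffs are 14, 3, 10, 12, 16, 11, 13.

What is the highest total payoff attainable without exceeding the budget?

Allowing fractional choices, the relaxed optimum would be about 47.6, but investments are indivisible.
J + C + X: cost 4 + 11 + 2 = 17 ≤ 20, payoff 16 + 11 + 13 = 40.
G + J + X: cost 13 + 4 + 2 = 19 ≤ 20, payoff 14 + 16 + 13 = 43.
N + J + X: cost 14 + 4 + 2 = 20 ≤ 20, payoff 12 + 16 + 13 = 41.
Best is G, J, and X with total payoff 43.

43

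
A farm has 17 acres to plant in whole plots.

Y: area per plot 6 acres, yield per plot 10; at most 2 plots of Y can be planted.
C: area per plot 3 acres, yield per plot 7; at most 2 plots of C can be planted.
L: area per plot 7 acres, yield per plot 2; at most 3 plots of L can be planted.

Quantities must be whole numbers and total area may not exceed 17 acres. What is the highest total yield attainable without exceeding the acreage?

C has the best ratio (7/3); taking only C gives at most 2×7 = 14 (stopped by the supply cap of 2).
Mixing does better — 2×Y and 1×C: area 15 ≤ 17, yield 2·10 + 1·7 = 27.

27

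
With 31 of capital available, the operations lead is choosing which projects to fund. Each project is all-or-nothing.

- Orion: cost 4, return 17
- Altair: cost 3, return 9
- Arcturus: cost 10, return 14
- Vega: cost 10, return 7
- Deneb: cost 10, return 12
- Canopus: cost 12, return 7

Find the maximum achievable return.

Treat it as a binary knapsack problem.
Orion + Altair + Arcturus + Canopus: cost 4 + 3 + 10 + 12 = 29 ≤ 31, return 17 + 9 + 14 + 7 = 47.
Orion + Altair + Arcturus + Deneb: cost 4 + 3 + 10 + 10 = 27 ≤ 31, return 17 + 9 + 14 + 12 = 52.
Orion + Altair + Arcturus + Vega: cost 4 + 3 + 10 + 10 = 27 ≤ 31, return 17 + 9 + 14 + 7 = 47.
Best is Orion, Altair, Arcturus, and Deneb with total return 52.

52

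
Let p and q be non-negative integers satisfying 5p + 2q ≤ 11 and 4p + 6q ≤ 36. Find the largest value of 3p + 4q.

20

(p,q)=(0,5) is feasible, giving 20.
(p,q)=(0,4) is feasible, giving 16.
No feasible integer point exceeds 20.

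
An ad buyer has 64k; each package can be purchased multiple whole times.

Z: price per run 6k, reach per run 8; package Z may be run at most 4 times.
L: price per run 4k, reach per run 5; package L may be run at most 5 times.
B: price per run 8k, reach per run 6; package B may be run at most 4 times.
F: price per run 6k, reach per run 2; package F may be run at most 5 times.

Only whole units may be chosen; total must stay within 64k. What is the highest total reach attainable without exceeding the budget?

70

This is a bounded integer knapsack.
4×Z, 5×L, and 2×B: price 60 ≤ 64, reach 4·8 + 5·5 + 2·6 = 69.
4×Z, 4×L, and 3×B: price 64 ≤ 64, reach 4·8 + 4·5 + 3·6 = 70.
Best is 70.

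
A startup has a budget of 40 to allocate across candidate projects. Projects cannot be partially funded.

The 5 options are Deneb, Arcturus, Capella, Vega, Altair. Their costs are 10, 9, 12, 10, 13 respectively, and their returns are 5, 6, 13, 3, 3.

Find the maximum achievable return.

24

Allowing fractional choices, the relaxed optimum would be about 26.7, but projects are indivisible.
Arcturus + Capella + Altair: cost 9 + 12 + 13 = 34 ≤ 40, return 6 + 13 + 3 = 22.
Deneb + Arcturus + Capella: cost 10 + 9 + 12 = 31 ≤ 40, return 5 + 6 + 13 = 24.
Arcturus + Capella + Vega: cost 9 + 12 + 10 = 31 ≤ 40, return 6 + 13 + 3 = 22.
Best is Deneb, Arcturus, and Capella with total return 24.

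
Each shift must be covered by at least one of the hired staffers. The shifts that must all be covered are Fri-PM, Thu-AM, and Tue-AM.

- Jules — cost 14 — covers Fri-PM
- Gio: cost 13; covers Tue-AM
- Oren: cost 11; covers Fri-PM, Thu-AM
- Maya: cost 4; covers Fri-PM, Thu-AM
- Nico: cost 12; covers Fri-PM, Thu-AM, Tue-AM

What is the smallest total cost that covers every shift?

The greedy cost-per-new-shift heuristic would pick Maya and Nico for 16, but a cheaper cover exists.
Nico alone covers Fri-PM, Thu-AM, Tue-AM — every shift.
Total cost: 12.
No cover costs less than 12.

12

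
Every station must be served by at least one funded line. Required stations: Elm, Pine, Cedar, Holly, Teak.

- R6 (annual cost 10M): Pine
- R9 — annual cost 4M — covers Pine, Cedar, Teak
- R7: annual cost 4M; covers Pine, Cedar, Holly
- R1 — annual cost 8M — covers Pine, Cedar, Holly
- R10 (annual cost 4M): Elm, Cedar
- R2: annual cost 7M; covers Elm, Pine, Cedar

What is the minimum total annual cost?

Choose R9, R7, and R10: together they cover Elm, Pine, Cedar, Holly, Teak — every station.
Total annual cost: 4 + 4 + 4 = 12.

12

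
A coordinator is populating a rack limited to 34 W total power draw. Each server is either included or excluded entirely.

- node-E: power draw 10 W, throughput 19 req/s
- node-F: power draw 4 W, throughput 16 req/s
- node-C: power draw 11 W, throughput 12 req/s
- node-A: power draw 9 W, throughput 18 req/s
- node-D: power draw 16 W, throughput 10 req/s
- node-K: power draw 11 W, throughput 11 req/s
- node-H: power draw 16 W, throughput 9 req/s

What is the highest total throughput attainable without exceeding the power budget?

node-E + node-F + node-A + node-K: power draw 10 + 4 + 9 + 11 = 34 ≤ 34, throughput 19 + 16 + 18 + 11 = 64.
node-E + node-F + node-C + node-A: power draw 10 + 4 + 11 + 9 = 34 ≤ 34, throughput 19 + 16 + 12 + 18 = 65.
Best is node-E, node-F, node-C, and node-A with total throughput 65.

65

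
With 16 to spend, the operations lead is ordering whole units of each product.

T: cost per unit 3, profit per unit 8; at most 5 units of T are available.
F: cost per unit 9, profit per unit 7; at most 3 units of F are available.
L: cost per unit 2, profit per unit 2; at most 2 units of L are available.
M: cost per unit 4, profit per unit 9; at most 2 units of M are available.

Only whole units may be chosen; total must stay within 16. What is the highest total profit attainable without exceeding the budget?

T has the best ratio (8/3); taking only T gives at most 5×8 = 40 (stopped by the cost limit).
Mixing does better — 4×T and 1×M: cost 16 ≤ 16, profit 4·8 + 1·9 = 41.

41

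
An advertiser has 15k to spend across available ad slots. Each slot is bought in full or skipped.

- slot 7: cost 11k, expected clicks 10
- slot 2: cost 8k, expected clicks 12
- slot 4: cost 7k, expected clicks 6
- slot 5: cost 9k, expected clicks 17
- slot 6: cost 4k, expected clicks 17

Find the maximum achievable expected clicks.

slot 5 + slot 6: cost 9 + 4 = 13 ≤ 15, expected clicks 17 + 17 = 34.
slot 2 + slot 6: cost 8 + 4 = 12 ≤ 15, expected clicks 12 + 17 = 29.
Best is slot 5 and slot 6 with total expected clicks 34.

34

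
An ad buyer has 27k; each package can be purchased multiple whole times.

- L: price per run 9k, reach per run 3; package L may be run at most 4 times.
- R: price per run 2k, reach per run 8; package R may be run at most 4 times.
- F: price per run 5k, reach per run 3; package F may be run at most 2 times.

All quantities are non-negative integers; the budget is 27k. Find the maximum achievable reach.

41

Take 1×L, 4×R, and 2×F: price 27 ≤ 27, reach 1·3 + 4·8 + 2·3 = 41.
R has the best ratio (8/2) and is taken to its limit of 4; remaining capacity is filled optimally with the others.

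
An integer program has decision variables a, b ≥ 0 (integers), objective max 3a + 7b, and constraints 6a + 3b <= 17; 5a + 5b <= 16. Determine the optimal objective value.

21

(a,b)=(0,3): 6·0+3·3=9≤17, 5·0+5·3=15≤16, objective 21.
(a,b)=(1,2): 6·1+3·2=12≤17, 5·1+5·2=15≤16, objective 17.
(a,b)=(0,2): 6·0+3·2=6≤17, 5·0+5·2=10≤16, objective 14.
The best lattice point is (0,3), giving 21.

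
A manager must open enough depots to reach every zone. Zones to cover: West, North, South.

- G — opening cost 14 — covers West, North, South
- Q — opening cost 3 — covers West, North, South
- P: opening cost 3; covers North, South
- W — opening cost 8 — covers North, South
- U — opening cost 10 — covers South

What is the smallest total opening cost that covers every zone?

Q alone covers West, North, South — every zone.
Total opening cost: 3.
No cover costs less than 3.

3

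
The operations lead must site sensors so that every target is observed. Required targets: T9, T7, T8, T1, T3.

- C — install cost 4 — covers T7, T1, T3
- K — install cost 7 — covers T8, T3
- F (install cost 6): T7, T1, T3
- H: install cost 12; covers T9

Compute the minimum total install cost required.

23

This is a weighted set-cover instance.
Choose C, K, and H: together they cover T9, T7, T8, T1, T3 — every target.
Total install cost: 4 + 7 + 12 = 23.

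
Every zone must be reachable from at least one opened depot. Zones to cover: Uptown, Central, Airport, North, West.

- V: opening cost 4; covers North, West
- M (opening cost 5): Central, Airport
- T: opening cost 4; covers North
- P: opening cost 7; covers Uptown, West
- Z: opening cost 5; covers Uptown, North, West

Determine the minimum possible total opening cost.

10

Choose M and Z: together they cover Uptown, Central, Airport, North, West — every zone.
Total opening cost: 5 + 5 = 10.
No cover costs less than 10.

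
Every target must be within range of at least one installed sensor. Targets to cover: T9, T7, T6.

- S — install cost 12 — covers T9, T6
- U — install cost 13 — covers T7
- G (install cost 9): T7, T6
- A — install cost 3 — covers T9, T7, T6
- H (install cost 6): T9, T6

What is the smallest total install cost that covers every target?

3

This is an integer covering problem.
A alone covers T9, T7, T6 — every target.
Total install cost: 3.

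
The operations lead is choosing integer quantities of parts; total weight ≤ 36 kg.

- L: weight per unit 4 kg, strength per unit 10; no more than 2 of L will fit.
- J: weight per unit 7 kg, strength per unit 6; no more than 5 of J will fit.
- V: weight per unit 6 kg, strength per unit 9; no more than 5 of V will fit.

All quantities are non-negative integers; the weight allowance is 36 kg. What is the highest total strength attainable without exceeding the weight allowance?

56

L has the best ratio (10/4); taking only L gives at most 2×10 = 20 (stopped by the supply cap of 2).
Mixing does better — 2×L and 4×V: weight 32 ≤ 36, strength 2·10 + 4·9 = 56.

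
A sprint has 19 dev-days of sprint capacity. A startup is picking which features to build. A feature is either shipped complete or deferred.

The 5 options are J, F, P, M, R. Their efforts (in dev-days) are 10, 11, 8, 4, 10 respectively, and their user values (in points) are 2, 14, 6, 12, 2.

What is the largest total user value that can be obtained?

26

Allowing fractional choices, the relaxed optimum would be about 29.0, but features are indivisible.
F + P: effort 11 + 8 = 19 ≤ 19, user value 14 + 6 = 20.
F + M: effort 11 + 4 = 15 ≤ 19, user value 14 + 12 = 26.
Best is F and M with total user value 26.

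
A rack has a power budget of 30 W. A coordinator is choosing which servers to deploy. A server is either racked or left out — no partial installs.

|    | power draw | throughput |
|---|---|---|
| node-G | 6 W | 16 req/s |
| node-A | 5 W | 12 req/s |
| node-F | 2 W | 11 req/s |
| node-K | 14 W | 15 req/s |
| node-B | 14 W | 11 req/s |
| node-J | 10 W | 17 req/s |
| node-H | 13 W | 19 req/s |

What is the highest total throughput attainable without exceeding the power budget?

This is an integer program with binary decision variables.
Allowing fractional choices, the relaxed optimum would be about 66.2, but servers are indivisible.
node-A + node-F + node-J + node-H: power draw 5 + 2 + 10 + 13 = 30 ≤ 30, throughput 12 + 11 + 17 + 19 = 59.
node-G + node-A + node-F + node-H: power draw 6 + 5 + 2 + 13 = 26 ≤ 30, throughput 16 + 12 + 11 + 19 = 58.
Best is node-A, node-F, node-J, and node-H with total throughput 59.

59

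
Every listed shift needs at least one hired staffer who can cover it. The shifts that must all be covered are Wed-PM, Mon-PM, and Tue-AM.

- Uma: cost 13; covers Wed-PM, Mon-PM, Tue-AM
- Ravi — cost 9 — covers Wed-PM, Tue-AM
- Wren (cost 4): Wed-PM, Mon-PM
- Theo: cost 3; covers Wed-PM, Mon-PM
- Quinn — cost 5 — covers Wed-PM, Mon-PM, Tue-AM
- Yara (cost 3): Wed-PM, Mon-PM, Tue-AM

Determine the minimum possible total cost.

3

Yara alone covers Wed-PM, Mon-PM, Tue-AM — every shift.
Total cost: 3.
No cover costs less than 3.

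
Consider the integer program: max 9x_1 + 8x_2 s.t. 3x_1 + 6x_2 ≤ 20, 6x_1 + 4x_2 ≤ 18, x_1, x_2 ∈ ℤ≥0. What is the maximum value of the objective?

(x_1,x_2)=(3,0) is feasible, giving 27.
(x_1,x_2)=(2,1) is feasible, giving 26.
(x_1,x_2)=(1,2) is feasible, giving 25.
Maximum is 27 at (x_1,x_2)=(3,0).

27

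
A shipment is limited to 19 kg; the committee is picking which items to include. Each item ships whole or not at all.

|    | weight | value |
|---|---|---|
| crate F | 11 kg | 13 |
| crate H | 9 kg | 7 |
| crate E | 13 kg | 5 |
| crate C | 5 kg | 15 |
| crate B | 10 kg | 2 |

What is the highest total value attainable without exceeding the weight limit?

28

This is a 0-1 knapsack instance.
Allowing fractional choices, the relaxed optimum would be about 30.3, but items are indivisible.
crate H + crate C: weight 9 + 5 = 14 ≤ 19, value 7 + 15 = 22.
crate F + crate C: weight 11 + 5 = 16 ≤ 19, value 13 + 15 = 28.
Best is crate F and crate C with total value 28.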